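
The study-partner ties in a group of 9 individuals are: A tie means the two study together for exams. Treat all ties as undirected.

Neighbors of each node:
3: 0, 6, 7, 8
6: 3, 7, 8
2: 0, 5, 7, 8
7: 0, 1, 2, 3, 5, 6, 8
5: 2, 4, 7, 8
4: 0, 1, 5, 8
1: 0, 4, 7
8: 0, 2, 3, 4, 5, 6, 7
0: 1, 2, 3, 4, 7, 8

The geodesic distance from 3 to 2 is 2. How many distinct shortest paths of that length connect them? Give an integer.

3

The shortest distance is 2. The length-2 paths are: 3–7–2; 3–0–2; 3–8–2.
That gives 3 distinct shortest paths.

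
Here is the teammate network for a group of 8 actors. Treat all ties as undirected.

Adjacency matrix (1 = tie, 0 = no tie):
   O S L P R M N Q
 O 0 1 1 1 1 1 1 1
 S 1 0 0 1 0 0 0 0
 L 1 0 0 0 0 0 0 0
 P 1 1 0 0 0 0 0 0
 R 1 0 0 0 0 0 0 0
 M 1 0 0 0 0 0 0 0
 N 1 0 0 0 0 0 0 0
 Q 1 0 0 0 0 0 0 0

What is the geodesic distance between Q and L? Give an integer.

2

One shortest route is Q – O – L, which uses 2 edges, and Q and L are not directly tied, so nothing shorter exists. So d(Q,L) = 2.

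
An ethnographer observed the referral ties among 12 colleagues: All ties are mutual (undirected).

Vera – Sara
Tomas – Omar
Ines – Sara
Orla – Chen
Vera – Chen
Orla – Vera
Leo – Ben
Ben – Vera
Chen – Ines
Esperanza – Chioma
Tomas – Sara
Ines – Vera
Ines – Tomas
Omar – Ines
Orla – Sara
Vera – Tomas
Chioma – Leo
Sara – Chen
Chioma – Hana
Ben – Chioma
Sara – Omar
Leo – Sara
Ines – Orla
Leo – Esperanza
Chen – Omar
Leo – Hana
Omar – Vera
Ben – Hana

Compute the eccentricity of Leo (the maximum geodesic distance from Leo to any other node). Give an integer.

Distances from Leo: Ben:1, Chen:2, Chioma:1, Esperanza:1, Hana:1, Ines:2, Omar:2, Orla:2, Sara:1, Tomas:2, Vera:2.
The largest is 2 (to Vera, Chen, Omar, Tomas, Orla, and Ines), so the eccentricity of Leo is 2.

2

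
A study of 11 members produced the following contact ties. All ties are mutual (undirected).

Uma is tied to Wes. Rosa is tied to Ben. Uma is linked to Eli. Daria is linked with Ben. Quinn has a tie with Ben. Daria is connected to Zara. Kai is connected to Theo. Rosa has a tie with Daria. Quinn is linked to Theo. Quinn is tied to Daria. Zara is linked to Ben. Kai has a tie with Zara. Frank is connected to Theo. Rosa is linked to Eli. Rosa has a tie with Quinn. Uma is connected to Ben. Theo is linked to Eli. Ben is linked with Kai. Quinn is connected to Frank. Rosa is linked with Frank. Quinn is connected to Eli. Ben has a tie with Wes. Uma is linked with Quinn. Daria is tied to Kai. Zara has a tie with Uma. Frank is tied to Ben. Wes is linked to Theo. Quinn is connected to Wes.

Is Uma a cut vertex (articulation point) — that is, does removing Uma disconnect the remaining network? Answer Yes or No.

Even without Uma, every remaining node can still reach every other (the residual graph is connected), so Uma is not a cut vertex.

No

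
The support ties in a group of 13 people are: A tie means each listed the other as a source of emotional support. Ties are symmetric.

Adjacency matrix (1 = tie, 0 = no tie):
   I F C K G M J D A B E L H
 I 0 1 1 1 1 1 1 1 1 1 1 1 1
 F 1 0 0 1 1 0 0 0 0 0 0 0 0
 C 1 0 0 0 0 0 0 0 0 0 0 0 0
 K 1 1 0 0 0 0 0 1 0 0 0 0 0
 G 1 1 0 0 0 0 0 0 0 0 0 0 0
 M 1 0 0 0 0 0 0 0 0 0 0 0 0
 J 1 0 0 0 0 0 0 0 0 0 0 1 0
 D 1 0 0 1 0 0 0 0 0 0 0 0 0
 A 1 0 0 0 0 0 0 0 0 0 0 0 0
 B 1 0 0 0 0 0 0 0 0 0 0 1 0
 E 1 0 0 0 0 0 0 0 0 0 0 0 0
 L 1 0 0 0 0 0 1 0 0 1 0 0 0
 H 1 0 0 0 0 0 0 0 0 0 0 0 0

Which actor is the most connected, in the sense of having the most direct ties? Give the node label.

Degrees — A:1, B:2, C:1, D:2, E:1, F:3, G:2, H:1, I:12, J:2, K:3, L:3, M:1.
The maximum is 12, attained only by I.

I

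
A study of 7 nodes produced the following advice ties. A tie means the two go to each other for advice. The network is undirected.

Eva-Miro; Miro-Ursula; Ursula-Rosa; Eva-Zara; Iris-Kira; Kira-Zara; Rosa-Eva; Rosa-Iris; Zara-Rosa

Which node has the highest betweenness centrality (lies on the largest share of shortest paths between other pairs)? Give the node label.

Rosa

Unnormalized betweenness of each node: Eva:3, Iris:1, Kira:1/2, Miro:1/2, Rosa:6, Ursula:1, Zara:3.
Rosa has the largest value, 6, making it the main broker — the node through which the most shortest paths run.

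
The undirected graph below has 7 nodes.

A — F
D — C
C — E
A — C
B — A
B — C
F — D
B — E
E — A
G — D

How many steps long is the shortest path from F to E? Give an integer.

One shortest route is F – A – E, which uses 2 edges, and F and E are not directly tied, so nothing shorter exists. So d(F,E) = 2.

2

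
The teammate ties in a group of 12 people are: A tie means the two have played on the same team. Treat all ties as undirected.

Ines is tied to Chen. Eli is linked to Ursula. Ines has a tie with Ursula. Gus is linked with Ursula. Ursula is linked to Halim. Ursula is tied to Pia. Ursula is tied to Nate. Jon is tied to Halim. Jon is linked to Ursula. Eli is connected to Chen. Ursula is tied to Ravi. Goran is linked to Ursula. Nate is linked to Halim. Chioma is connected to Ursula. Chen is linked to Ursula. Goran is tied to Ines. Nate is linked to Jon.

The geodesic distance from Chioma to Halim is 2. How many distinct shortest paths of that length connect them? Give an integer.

The shortest distance is 2, and the only length-2 path is Chioma–Ursula–Halim. So there is exactly 1 shortest path.

1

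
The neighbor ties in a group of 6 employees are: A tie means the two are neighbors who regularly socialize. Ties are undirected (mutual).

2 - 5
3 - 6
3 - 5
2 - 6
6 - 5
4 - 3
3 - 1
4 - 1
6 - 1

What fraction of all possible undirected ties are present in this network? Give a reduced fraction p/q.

3/5

There are 9 edges and 6 nodes, so the maximum possible is C(6,2) = 15.
Density = 9/15 = 3/5.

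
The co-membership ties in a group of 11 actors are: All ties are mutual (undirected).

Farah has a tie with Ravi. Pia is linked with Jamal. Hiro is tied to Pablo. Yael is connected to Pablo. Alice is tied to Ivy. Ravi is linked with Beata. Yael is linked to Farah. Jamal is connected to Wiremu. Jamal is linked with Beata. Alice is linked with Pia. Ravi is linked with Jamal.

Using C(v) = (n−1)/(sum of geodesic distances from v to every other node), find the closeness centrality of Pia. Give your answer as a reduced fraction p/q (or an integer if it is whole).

5/14

Distances from Pia: Alice:1, Beata:2, Farah:3, Hiro:6, Ivy:2, Jamal:1, Pablo:5, Ravi:2, Wiremu:2, Yael:4. Sum = 28.
n = 11, so closeness = 10/28 = 5/14.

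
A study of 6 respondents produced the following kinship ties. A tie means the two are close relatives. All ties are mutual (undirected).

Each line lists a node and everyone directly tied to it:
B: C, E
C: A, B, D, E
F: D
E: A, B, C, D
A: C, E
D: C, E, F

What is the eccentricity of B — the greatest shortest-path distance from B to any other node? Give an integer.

3

Distances from B: A:2, C:1, D:2, E:1, F:3.
The largest is 3 (to F), so the eccentricity of B is 3.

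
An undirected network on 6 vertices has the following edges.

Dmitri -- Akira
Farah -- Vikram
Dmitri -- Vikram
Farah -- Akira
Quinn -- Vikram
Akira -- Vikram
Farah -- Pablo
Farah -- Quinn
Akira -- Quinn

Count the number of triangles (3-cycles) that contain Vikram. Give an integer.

Vikram's neighbors: Akira, Dmitri, Farah, and Quinn.
Neighbor pairs that are themselves tied: Vikram–Akira–Dmitri; Vikram–Akira–Farah; Vikram–Akira–Quinn; Vikram–Farah–Quinn. Each forms one triangle with Vikram, for 4 in total.

4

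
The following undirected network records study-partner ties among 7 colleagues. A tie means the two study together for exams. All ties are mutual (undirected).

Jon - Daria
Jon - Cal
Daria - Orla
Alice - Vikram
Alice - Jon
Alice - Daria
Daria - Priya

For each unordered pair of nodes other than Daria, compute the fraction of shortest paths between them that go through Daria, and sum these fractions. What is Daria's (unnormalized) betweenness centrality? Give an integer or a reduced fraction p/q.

9

Pairs whose geodesics pass through Daria — Vikram–Priya: 1; Vikram–Orla: 1; Alice–Priya: 1; Alice–Orla: 1; Priya–Orla: 1; Priya–Cal: 1; Priya–Jon: 1; Orla–Cal: 1; Orla–Jon: 1.
All other pairs contribute 0.
Summing the contributions gives betweenness(Daria) = 9.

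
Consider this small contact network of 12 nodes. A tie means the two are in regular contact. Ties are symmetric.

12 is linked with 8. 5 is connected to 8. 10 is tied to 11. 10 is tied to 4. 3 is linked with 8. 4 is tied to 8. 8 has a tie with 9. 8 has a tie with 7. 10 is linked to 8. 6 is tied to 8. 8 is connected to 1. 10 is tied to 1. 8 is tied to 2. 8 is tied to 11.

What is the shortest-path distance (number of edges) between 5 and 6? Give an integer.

One shortest route is 5 – 8 – 6, which uses 2 edges, and 5 and 6 are not directly tied, so nothing shorter exists. So d(5,6) = 2.

2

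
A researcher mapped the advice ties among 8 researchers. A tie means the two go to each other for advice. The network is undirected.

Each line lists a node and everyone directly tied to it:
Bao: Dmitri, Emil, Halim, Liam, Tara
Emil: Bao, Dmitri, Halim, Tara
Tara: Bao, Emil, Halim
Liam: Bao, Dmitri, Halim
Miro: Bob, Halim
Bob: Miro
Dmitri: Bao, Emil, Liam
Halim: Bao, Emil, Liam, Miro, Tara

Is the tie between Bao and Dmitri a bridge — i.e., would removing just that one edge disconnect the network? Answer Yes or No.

Even without that edge, Bao still reaches Dmitri via Bao – Emil – Dmitri, so the network stays connected. Not a bridge.

No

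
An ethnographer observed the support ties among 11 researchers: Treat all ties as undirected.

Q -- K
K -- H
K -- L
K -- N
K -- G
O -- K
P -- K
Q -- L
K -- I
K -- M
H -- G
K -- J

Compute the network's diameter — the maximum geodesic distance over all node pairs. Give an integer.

Eccentricity of each node (its greatest distance to any other): G:2, H:2, I:2, J:2, K:1, L:2, M:2, N:2, O:2, P:2, Q:2.
The maximum eccentricity is 2, realized for instance by the pair P–H via P – K – H. So the diameter is 2.

2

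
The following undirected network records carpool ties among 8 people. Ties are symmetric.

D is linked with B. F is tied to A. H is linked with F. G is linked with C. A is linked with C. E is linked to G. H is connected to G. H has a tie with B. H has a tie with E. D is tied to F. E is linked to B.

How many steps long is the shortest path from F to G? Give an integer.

2

One shortest route is F – H – G, which uses 2 edges, and F and G are not directly tied, so nothing shorter exists. So d(F,G) = 2.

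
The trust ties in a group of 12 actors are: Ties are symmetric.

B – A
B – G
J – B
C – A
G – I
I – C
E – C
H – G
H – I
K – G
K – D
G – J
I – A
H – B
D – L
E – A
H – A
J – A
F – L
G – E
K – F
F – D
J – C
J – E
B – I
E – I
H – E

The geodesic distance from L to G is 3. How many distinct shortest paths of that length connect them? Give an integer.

2

The shortest distance is 3. The length-3 paths are: L–D–K–G; L–F–K–G.
That gives 2 distinct shortest paths.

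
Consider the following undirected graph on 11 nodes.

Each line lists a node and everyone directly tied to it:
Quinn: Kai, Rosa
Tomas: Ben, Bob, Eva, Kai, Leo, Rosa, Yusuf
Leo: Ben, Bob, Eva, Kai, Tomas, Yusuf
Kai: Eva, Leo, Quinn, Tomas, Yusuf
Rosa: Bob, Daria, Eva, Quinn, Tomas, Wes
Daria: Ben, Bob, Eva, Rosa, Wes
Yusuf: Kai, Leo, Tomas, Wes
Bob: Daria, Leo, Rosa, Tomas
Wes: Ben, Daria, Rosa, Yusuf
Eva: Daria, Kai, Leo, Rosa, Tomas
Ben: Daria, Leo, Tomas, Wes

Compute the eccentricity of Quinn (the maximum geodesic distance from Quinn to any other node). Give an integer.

3

Distances from Quinn: Ben:3, Bob:2, Daria:2, Eva:2, Kai:1, Leo:2, Rosa:1, Tomas:2, Wes:2, Yusuf:2.
The largest is 3 (to Ben), so the eccentricity of Quinn is 3.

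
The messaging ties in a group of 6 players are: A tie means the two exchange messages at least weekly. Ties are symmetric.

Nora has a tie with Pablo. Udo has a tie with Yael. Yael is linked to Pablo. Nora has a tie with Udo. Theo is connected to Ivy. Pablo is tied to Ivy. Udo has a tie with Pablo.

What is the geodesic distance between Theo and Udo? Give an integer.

3

One shortest route is Theo – Ivy – Pablo – Udo, which uses 3 edges, and at distance 2 from Theo we only reach {Pablo}, which does not include Udo. So d(Theo,Udo) = 3.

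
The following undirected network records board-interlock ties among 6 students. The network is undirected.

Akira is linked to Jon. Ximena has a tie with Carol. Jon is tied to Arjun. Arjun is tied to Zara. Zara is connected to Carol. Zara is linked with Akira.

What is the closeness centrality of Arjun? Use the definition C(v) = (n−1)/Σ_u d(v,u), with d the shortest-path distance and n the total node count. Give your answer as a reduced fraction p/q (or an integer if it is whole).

Distances from Arjun: Akira:2, Carol:2, Jon:1, Ximena:3, Zara:1. Sum = 9.
n = 6, so closeness = 5/9.

5/9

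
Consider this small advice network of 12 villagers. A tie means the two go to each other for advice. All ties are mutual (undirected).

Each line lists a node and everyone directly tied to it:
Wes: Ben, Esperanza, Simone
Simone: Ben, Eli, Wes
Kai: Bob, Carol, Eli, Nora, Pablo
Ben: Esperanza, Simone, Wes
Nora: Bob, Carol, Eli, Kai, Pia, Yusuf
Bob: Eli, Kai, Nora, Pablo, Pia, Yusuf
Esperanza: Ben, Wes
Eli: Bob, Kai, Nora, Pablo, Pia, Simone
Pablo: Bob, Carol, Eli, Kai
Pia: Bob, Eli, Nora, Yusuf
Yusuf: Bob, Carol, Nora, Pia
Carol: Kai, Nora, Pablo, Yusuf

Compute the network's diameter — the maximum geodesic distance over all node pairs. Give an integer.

Eccentricity of each node (its greatest distance to any other): Ben:4, Bob:4, Carol:5, Eli:3, Esperanza:5, Kai:4, Nora:4, Pablo:4, Pia:4, Simone:3, Wes:4, Yusuf:5.
The maximum eccentricity is 5, realized for instance by the pair Yusuf–Esperanza via Yusuf – Bob – Eli – Simone – Ben – Esperanza. So the diameter is 5.

5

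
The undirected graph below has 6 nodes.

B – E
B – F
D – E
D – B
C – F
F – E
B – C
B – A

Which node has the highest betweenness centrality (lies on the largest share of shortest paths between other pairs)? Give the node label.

Unnormalized betweenness of each node: A:0, B:6, C:0, D:0, E:1/2, F:1/2.
B has the largest value, 6, making it the main broker — the node through which the most shortest paths run.

B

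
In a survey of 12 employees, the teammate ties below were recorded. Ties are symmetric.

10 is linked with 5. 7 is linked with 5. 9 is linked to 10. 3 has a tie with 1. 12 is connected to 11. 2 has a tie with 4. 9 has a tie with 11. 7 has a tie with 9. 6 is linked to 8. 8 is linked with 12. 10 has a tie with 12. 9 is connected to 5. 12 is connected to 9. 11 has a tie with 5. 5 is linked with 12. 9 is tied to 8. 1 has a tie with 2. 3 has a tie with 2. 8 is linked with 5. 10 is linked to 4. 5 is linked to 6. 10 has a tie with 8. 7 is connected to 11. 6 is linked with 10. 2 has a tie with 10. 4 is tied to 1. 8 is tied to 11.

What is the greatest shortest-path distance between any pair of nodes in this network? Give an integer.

Eccentricity of each node (its greatest distance to any other): 1:4, 2:3, 3:4, 4:3, 5:3, 6:3, 7:4, 8:3, 9:3, 10:2, 11:4, 12:3.
The maximum eccentricity is 4, realized for instance by the pair 3–11 via 3 – 2 – 10 – 5 – 11. So the diameter is 4.

4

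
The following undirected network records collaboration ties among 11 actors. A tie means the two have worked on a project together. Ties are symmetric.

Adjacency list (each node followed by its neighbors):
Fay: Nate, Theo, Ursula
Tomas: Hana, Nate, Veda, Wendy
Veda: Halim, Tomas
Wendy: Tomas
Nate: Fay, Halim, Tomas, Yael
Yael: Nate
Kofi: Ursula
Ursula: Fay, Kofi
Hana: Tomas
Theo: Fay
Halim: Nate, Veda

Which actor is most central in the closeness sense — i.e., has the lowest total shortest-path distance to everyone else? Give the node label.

Nate

Farness (sum of distances to all others) for each node — Fay:20, Halim:24, Hana:29, Kofi:36, Nate:17, Theo:29, Tomas:20, Ursula:27, Veda:27, Wendy:29, Yael:26.
The smallest farness is 17, for Nate, so Nate has the highest closeness.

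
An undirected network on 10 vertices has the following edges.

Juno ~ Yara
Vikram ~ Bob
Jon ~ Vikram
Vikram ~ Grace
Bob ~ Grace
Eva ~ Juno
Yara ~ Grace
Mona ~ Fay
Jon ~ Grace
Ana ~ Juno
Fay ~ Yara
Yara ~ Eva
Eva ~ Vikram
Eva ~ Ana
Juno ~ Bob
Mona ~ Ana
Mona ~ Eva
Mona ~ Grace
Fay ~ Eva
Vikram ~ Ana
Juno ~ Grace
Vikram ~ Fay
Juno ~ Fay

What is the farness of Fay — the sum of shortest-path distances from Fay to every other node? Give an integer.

Distances from Fay: Ana:2, Bob:2, Eva:1, Grace:2, Jon:2, Juno:1, Mona:1, Vikram:1, Yara:1.
Sum = 2 + 2 + 1 + 2 + 2 + 1 + 1 + 1 + 1 = 13.

13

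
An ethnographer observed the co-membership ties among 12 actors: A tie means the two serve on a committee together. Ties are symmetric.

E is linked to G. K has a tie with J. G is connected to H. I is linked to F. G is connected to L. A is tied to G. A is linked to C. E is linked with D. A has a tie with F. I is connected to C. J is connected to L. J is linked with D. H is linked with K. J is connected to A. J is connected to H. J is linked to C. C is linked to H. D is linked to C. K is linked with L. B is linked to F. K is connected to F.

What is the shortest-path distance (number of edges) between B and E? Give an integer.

One shortest route is B – F – A – G – E, which uses 4 edges, and at distance 3 from B we only reach {C, G, H, J, L}, which does not include E. So d(B,E) = 4.

4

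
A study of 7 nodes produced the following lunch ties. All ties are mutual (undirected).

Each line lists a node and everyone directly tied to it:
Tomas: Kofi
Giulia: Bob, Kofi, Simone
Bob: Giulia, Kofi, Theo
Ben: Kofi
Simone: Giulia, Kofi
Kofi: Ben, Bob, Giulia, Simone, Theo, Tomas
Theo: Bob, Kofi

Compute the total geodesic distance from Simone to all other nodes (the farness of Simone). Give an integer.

10

Distances from Simone: Ben:2, Bob:2, Giulia:1, Kofi:1, Theo:2, Tomas:2.
Sum = 2 + 2 + 1 + 1 + 2 + 2 = 10.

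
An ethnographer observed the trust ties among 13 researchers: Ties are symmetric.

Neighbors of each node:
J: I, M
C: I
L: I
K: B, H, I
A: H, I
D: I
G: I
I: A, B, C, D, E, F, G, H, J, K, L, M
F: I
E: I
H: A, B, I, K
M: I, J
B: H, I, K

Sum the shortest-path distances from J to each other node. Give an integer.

Distances from J: A:2, B:2, C:2, D:2, E:2, F:2, G:2, H:2, I:1, K:2, L:2, M:1.
Sum = 2 + 2 + 2 + 2 + 2 + 2 + 2 + 2 + 1 + 2 + 2 + 1 = 22.

22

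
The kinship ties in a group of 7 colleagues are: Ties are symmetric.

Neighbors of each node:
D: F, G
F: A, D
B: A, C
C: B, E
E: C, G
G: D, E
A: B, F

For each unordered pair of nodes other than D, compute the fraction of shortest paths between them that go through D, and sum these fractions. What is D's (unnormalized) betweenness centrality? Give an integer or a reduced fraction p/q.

3

Pairs whose geodesics pass through D — E–F: 1; A–G: 1; F–G: 1.
All other pairs contribute 0.
Summing the contributions gives betweenness(D) = 3.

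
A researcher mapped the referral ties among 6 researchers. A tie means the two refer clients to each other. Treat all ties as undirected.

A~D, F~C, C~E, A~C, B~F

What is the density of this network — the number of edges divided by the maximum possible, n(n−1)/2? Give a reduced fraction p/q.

1/3

There are 5 edges and 6 nodes, so the maximum possible is C(6,2) = 15.
Density = 5/15 = 1/3.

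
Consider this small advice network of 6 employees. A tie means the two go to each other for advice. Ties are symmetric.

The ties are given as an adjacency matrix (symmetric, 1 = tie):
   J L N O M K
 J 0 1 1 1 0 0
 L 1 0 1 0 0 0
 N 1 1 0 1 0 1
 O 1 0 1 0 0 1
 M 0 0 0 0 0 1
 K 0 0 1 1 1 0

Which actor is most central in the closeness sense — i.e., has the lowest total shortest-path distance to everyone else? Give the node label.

Farness (sum of distances to all others) for each node — J:8, K:7, L:9, M:11, N:6, O:7.
The smallest farness is 6, for N, so N has the highest closeness.

N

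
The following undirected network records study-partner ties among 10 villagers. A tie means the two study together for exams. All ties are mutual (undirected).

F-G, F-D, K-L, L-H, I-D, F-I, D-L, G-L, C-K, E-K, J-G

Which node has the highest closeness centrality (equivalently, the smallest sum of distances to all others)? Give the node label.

L

Farness (sum of distances to all others) for each node — C:26, D:18, E:26, F:21, G:17, H:22, I:23, J:25, K:18, L:14.
The smallest farness is 14, for L, so L has the highest closeness.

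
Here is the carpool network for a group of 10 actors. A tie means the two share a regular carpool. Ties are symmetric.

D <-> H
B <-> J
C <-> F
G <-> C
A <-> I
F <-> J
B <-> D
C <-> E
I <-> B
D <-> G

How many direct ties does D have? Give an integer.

3

D is directly tied to B, G, and H. That is 3 neighbors, so the degree of D is 3.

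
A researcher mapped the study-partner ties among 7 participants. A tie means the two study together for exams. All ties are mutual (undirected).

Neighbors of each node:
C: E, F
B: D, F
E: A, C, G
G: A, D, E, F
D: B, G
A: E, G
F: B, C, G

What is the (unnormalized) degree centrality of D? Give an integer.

D is directly tied to B and G. That is 2 neighbors, so the degree of D is 2.

2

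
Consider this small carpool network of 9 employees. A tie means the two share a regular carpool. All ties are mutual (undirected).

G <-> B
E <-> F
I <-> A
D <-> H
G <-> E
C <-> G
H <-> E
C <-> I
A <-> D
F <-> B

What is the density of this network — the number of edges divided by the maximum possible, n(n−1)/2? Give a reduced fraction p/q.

There are 10 edges and 9 nodes, so the maximum possible is C(9,2) = 36.
Density = 10/36 = 5/18.

5/18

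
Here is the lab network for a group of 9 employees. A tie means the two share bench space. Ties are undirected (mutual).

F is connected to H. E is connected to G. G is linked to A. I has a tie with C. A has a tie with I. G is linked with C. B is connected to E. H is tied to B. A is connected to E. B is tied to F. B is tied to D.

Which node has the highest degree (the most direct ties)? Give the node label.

Degrees — A:3, B:4, C:2, D:1, E:3, F:2, G:3, H:2, I:2.
The maximum is 4, attained only by B.

B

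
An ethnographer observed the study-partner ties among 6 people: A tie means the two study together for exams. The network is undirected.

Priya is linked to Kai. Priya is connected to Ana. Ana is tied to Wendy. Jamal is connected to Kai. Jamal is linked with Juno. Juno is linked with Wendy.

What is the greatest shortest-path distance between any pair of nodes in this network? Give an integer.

Eccentricity of each node (its greatest distance to any other): Ana:3, Jamal:3, Juno:3, Kai:3, Priya:3, Wendy:3.
The maximum eccentricity is 3, realized for instance by the pair Ana–Jamal via Ana – Priya – Kai – Jamal. So the diameter is 3.

3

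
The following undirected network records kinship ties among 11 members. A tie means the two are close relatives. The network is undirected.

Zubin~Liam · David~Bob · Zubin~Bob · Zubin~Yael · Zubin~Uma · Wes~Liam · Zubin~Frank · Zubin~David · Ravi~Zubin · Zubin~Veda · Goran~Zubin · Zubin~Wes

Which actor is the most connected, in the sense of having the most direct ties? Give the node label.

Degrees — Bob:2, David:2, Frank:1, Goran:1, Liam:2, Ravi:1, Uma:1, Veda:1, Wes:2, Yael:1, Zubin:10.
The maximum is 10, attained only by Zubin.

Zubin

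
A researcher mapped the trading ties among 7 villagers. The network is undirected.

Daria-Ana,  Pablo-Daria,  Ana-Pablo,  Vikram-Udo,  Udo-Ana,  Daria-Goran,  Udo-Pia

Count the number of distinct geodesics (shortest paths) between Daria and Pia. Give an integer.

The shortest distance is 3, and the only length-3 path is Daria–Ana–Udo–Pia. So there is exactly 1 shortest path.

1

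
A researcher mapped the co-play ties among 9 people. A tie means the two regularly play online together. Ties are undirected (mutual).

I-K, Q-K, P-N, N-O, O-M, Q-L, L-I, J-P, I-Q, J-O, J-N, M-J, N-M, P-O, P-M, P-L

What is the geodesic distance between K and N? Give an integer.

One shortest route is K – Q – L – P – N, which uses 4 edges, and at distance 3 from K we only reach {P}, which does not include N. So d(K,N) = 4.

4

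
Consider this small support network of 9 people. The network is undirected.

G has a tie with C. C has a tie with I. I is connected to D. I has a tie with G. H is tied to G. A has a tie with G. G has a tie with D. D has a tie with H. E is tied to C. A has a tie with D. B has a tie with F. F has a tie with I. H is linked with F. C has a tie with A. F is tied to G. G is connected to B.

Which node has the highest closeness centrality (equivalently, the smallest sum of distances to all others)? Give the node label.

G

Farness (sum of distances to all others) for each node — A:13, B:15, C:12, D:13, E:19, F:13, G:9, H:14, I:12.
The smallest farness is 9, for G, so G has the highest closeness.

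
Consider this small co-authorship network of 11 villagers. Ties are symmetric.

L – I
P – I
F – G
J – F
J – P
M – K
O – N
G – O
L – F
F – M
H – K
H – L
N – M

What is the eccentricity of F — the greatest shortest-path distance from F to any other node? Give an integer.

2

Distances from F: G:1, H:2, I:2, J:1, K:2, L:1, M:1, N:2, O:2, P:2.
The largest is 2 (to P, H, I, K, N, and O), so the eccentricity of F is 2.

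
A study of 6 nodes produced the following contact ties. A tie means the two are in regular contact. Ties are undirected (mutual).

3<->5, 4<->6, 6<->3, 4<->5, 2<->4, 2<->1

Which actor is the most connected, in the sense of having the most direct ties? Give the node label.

4

Degrees — 1:1, 2:2, 3:2, 4:3, 5:2, 6:2.
The maximum is 3, attained only by 4.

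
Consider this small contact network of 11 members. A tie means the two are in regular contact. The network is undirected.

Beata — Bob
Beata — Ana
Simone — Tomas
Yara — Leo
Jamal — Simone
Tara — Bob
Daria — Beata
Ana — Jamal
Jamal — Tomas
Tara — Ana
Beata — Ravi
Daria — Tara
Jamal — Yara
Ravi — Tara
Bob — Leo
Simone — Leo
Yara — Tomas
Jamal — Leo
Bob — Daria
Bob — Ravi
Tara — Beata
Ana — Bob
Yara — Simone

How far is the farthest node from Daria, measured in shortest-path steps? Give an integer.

Distances from Daria: Ana:2, Beata:1, Bob:1, Jamal:3, Leo:2, Ravi:2, Simone:3, Tara:1, Tomas:4, Yara:3.
The largest is 4 (to Tomas), so the eccentricity of Daria is 4.

4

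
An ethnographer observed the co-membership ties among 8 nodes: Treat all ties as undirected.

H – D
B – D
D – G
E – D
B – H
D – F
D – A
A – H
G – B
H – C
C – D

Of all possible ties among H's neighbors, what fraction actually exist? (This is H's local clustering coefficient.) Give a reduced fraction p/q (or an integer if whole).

H's neighbors: A, B, C, and D (k = 4).
Possible neighbor pairs: C(4,2) = 6. Edges among them: A–D, B–D, C–D → e = 3.
Clustering(H) = 3/6 = 1/2.

1/2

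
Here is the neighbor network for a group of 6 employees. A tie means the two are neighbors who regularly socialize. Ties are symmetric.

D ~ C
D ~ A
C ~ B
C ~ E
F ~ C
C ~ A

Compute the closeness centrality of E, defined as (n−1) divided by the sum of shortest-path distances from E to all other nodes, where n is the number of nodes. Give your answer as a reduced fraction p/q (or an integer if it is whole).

5/9

Distances from E: A:2, B:2, C:1, D:2, F:2. Sum = 9.
n = 6, so closeness = 5/9.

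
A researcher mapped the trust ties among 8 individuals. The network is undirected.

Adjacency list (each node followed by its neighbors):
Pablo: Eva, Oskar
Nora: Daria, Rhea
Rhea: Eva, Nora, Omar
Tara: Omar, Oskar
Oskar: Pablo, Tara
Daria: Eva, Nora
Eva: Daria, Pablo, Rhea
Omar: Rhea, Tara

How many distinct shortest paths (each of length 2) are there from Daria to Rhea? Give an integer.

The shortest distance is 2. The length-2 paths are: Daria–Eva–Rhea; Daria–Nora–Rhea.
That gives 2 distinct shortest paths.

2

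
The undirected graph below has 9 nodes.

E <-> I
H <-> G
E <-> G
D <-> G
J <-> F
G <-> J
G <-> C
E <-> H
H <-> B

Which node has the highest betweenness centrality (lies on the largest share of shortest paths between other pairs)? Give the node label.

Unnormalized betweenness of each node: B:0, C:0, D:0, E:7, F:0, G:21, H:7, I:0, J:7.
G has the largest value, 21, making it the main broker — the node through which the most shortest paths run.

G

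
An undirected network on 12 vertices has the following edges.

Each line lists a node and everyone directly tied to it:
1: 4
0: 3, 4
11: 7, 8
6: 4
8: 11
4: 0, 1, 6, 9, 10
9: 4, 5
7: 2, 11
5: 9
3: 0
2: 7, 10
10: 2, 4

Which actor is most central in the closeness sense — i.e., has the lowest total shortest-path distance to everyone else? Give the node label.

Farness (sum of distances to all others) for each node — 0:31, 1:33, 2:29, 3:41, 4:23, 5:41, 6:33, 7:35, 8:53, 9:31, 10:25, 11:43.
The smallest farness is 23, for 4, so 4 has the highest closeness.

4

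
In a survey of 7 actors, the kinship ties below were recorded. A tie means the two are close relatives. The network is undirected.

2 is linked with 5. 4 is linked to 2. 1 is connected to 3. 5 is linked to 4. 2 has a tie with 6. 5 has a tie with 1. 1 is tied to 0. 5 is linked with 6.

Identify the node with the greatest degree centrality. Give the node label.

5

Degrees — 0:1, 1:3, 2:3, 3:1, 4:2, 5:4, 6:2.
The maximum is 4, attained only by 5.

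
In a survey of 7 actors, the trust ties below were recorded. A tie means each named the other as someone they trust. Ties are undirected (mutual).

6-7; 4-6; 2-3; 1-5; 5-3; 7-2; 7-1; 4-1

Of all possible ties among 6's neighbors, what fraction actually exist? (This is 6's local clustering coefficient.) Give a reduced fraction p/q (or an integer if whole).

6's neighbors: 4 and 7 (k = 2).
Possible neighbor pairs: C(2,2) = 1. Edges among them: none → e = 0.
Clustering(6) = 0/1.

0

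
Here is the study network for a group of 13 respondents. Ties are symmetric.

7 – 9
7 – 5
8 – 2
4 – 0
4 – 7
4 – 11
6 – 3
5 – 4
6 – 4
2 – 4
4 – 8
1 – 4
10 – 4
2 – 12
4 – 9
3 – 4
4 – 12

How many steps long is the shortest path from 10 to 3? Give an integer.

2

One shortest route is 10 – 4 – 3, which uses 2 edges, and 10 and 3 are not directly tied, so nothing shorter exists. So d(10,3) = 2.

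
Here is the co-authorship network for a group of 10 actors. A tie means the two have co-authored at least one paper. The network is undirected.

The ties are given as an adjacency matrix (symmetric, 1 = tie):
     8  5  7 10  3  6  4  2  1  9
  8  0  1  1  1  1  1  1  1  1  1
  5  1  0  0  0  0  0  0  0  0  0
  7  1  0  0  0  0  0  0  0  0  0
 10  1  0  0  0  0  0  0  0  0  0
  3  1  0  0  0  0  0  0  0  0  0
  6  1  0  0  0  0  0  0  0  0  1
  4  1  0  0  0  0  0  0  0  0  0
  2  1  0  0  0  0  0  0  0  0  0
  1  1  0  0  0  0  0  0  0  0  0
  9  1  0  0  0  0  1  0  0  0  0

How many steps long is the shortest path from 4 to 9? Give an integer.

One shortest route is 4 – 8 – 9, which uses 2 edges, and 4 and 9 are not directly tied, so nothing shorter exists. So d(4,9) = 2.

2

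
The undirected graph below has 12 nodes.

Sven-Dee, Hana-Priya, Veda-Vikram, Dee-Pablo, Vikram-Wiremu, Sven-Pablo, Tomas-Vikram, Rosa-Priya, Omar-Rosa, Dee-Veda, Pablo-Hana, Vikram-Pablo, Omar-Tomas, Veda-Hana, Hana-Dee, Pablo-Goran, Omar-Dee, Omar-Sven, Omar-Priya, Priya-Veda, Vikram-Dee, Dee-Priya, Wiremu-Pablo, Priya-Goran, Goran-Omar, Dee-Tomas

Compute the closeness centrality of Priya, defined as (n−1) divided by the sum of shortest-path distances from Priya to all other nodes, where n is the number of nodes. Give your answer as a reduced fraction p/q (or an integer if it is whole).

Distances from Priya: Dee:1, Goran:1, Hana:1, Omar:1, Pablo:2, Rosa:1, Sven:2, Tomas:2, Veda:1, Vikram:2, Wiremu:3. Sum = 17.
n = 12, so closeness = 11/17.

11/17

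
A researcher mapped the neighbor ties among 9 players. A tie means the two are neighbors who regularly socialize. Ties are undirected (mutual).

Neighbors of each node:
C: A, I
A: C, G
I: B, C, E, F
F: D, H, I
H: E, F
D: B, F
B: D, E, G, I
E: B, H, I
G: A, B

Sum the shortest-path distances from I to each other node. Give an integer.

Distances from I: A:2, B:1, C:1, D:2, E:1, F:1, G:2, H:2.
Sum = 2 + 1 + 1 + 2 + 1 + 1 + 2 + 2 = 12.

12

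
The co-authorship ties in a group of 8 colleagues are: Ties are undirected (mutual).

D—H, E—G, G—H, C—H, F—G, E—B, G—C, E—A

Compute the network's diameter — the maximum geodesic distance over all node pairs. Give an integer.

4

Eccentricity of each node (its greatest distance to any other): A:4, B:4, C:3, D:4, E:3, F:3, G:2, H:3.
The maximum eccentricity is 4, realized for instance by the pair D–A via D – H – G – E – A. So the diameter is 4.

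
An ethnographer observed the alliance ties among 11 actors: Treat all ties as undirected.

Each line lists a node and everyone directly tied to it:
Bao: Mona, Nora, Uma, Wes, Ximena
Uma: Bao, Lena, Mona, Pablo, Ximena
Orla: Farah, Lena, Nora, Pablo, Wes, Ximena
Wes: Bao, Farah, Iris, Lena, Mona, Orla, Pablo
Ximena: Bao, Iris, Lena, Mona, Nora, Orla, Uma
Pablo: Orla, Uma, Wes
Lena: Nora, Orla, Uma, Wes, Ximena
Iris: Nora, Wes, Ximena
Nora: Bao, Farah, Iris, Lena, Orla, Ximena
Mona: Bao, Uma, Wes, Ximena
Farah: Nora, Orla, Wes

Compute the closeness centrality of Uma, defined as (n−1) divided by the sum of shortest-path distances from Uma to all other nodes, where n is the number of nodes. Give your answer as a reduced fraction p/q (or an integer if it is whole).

Distances from Uma: Bao:1, Farah:3, Iris:2, Lena:1, Mona:1, Nora:2, Orla:2, Pablo:1, Wes:2, Ximena:1. Sum = 16.
n = 11, so closeness = 10/16 = 5/8.

5/8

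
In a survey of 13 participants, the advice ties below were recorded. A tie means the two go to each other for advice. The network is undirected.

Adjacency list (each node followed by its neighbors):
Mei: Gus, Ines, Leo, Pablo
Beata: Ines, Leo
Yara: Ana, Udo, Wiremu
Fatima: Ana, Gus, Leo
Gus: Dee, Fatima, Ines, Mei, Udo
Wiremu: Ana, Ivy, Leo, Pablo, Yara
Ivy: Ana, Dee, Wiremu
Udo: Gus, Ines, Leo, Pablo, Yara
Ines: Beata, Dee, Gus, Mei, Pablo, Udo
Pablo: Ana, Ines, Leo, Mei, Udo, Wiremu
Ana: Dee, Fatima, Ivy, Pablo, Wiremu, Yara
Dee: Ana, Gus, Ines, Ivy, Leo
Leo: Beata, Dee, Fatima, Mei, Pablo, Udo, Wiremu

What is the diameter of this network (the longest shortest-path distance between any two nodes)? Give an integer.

3

Eccentricity of each node (its greatest distance to any other): Ana:3, Beata:3, Dee:2, Fatima:2, Gus:3, Ines:2, Ivy:3, Leo:2, Mei:3, Pablo:2, Udo:3, Wiremu:3, Yara:3.
The maximum eccentricity is 3, realized for instance by the pair Beata–Ana via Beata – Ines – Pablo – Ana. So the diameter is 3.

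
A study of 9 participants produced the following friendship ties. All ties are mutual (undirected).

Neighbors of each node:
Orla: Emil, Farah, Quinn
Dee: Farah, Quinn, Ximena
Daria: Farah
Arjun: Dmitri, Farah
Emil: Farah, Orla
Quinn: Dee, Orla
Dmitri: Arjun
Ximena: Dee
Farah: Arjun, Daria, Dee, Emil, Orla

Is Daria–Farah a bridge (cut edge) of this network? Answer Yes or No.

Yes

Without the Daria–Farah edge there is no alternate route between Daria and Farah, so the network disconnects. It is a bridge.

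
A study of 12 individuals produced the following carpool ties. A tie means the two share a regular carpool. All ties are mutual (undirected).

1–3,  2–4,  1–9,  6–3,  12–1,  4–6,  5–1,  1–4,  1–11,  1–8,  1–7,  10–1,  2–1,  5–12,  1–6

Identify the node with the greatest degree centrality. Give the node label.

Degrees — 1:11, 2:2, 3:2, 4:3, 5:2, 6:3, 7:1, 8:1, 9:1, 10:1, 11:1, 12:2.
The maximum is 11, attained only by 1.

1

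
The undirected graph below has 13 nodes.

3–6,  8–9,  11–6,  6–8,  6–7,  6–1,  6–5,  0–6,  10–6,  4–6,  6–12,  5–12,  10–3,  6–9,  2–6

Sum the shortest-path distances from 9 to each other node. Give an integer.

22

Distances from 9: 0:2, 1:2, 2:2, 3:2, 4:2, 5:2, 6:1, 7:2, 8:1, 10:2, 11:2, 12:2.
Sum = 2 + 2 + 2 + 2 + 2 + 2 + 1 + 2 + 1 + 2 + 2 + 2 = 22.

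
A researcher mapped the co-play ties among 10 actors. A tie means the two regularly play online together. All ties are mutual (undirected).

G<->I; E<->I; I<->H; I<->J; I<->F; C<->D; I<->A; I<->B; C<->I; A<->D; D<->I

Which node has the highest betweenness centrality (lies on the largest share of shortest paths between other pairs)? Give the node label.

Unnormalized betweenness of each node: A:0, B:0, C:0, D:1/2, E:0, F:0, G:0, H:0, I:67/2, J:0.
I has the largest value, 67/2, making it the main broker — the node through which the most shortest paths run.

I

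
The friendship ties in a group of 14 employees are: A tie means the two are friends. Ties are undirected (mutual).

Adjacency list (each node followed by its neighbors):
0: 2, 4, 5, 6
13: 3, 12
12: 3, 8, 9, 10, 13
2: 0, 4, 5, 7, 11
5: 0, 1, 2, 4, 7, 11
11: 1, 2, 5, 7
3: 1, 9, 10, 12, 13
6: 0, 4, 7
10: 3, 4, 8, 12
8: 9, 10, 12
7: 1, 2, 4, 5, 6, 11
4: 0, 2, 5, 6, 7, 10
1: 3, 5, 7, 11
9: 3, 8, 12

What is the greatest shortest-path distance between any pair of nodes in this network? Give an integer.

4

Eccentricity of each node (its greatest distance to any other): 0:4, 1:3, 2:4, 3:3, 4:3, 5:3, 6:4, 7:3, 8:4, 9:4, 10:3, 11:4, 12:3, 13:4.
The maximum eccentricity is 4, realized for instance by the pair 13–2 via 13 – 3 – 1 – 5 – 2. So the diameter is 4.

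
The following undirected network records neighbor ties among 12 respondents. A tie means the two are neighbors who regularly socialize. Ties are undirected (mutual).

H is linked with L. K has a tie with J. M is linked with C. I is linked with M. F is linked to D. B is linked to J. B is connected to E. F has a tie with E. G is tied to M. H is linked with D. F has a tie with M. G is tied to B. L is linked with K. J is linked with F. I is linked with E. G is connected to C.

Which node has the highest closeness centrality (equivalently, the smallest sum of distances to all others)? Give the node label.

F

Farness (sum of distances to all others) for each node — B:23, C:30, D:25, E:24, F:19, G:25, H:31, I:29, J:22, K:28, L:34, M:22.
The smallest farness is 19, for F, so F has the highest closeness.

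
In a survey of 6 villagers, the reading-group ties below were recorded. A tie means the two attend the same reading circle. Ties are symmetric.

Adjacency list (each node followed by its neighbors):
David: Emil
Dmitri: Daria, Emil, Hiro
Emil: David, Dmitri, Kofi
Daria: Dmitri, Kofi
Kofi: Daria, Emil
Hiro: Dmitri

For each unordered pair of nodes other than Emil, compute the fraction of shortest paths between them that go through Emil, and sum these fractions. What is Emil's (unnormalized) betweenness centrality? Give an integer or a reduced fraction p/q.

5

Pairs whose geodesics pass through Emil — Daria–David: 2/2; Kofi–David: 1; Kofi–Dmitri: 1/2; Kofi–Hiro: 1/2; David–Dmitri: 1; David–Hiro: 1.
All other pairs contribute 0.
Summing the contributions gives betweenness(Emil) = 5.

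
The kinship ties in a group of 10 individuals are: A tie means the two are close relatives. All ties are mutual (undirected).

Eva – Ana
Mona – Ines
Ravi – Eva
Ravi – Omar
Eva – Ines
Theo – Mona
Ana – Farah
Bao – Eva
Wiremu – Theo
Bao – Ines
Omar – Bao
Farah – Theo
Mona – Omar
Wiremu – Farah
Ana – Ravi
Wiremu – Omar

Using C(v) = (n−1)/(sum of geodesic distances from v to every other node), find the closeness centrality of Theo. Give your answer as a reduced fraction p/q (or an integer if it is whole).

Distances from Theo: Ana:2, Bao:3, Eva:3, Farah:1, Ines:2, Mona:1, Omar:2, Ravi:3, Wiremu:1. Sum = 18.
n = 10, so closeness = 9/18 = 1/2.

1/2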